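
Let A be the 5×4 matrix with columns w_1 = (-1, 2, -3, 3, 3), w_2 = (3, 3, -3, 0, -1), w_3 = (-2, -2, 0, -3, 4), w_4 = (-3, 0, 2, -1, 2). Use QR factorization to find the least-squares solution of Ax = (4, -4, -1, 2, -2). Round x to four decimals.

w_1 = (-1, 2, -3, 3, 3); ‖w_1‖ = 5.6569, so e_1 = (-0.1768, 0.3536, -0.5303, 0.5303, 0.5303).
e_1·w_2 = (-0.1768)·3 + 0.3536·3 + (-0.5303)·(-3) + 0.5303·0 + 0.5303·(-1) = 1.5910.
u_2 = w_2 − 1.5910·e_1 = (3.2812, 2.4375, -2.1562, -0.8437, -1.8438).
‖u_2‖ = 5.0467, so e_2 = (0.6502, 0.4830, -0.4273, -0.1672, -0.3653).
e_1·w_3 = (-0.1768)·(-2) + 0.3536·(-2) + (-0.5303)·0 + 0.5303·(-3) + 0.5303·4 = 0.1768; e_2·w_3 = 0.6502·(-2) + 0.4830·(-2) + (-0.4273)·0 + (-0.1672)·(-3) + (-0.3653)·4 = -3.2261.
u_3 = w_3 − 0.1768·e_1 + 3.2261·e_2 = (0.1288, -0.5043, -1.2847, -3.6331, 2.7276).
‖u_3‖ = 4.7498, so e_3 = (0.0271, -0.1062, -0.2705, -0.7649, 0.5743).
e_1·w_4 = (-0.1768)·(-3) + 0.3536·0 + (-0.5303)·2 + 0.5303·(-1) + 0.5303·2 = 0.0000; e_2·w_4 = 0.6502·(-3) + 0.4830·0 + (-0.4273)·2 + (-0.1672)·(-1) + (-0.3653)·2 = -3.3686; e_3·w_4 = 0.0271·(-3) + (-0.1062)·0 + (-0.2705)·2 + (-0.7649)·(-1) + 0.5743·2 = 1.2911.
u_4 = w_4 + 0.0000·e_1 + 3.3686·e_2 − 1.2911·e_3 = (-0.8448, 1.7641, 0.9099, -0.5756, 0.0279).
‖u_4‖ = 2.2329, so e_4 = (-0.3784, 0.7900, 0.4075, -0.2578, 0.0125).
Qᵀb = (-1.5910, 1.4923, -1.8747, -5.6217).
Back-substitute: x_4 = -5.6217/2.2329 = -2.5177.
x_3 = (-1.8747 − 1.2911·(-2.5177))/4.7498 = 0.2897.
x_2 = (1.4923 + 3.2261·0.2897 + 3.3686·(-2.5177))/5.0467 = -1.1996.
x_1 = (-1.5910 − 1.5910·(-1.1996) − 0.1768·0.2897 + 0.0000·(-2.5177))/5.6569 = 0.0471.

x = (0.0471, -1.1996, 0.2897, -2.5177)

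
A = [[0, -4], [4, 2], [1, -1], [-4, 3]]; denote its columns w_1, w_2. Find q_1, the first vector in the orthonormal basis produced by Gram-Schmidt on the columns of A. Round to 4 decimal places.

w_1 = (0, 4, 1, -4); ‖w_1‖ = 5.7446, so q_1 = (0.0000, 0.6963, 0.1741, -0.6963).

q_1 = (0.0000, 0.6963, 0.1741, -0.6963)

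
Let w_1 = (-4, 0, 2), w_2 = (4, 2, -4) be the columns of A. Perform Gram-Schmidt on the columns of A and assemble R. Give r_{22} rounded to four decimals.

r_{22} = 2.6833

w_1 = (-4, 0, 2); ‖w_1‖ = 4.4721, so q_1 = (-0.8944, 0.0000, 0.4472).
q_1·w_2 = (-0.8944)·4 + 0.0000·2 + 0.4472·(-4) = -5.3666.
u_2 = w_2 + 5.3666·q_1 = (-0.8000, 2.0000, -1.6000).
r_{22} = ‖u_2‖ = 2.6833.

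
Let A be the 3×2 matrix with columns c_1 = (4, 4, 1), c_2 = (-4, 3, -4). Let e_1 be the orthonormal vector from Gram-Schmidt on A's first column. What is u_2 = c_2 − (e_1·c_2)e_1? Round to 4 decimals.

u_2 = (-3.0303, 3.9697, -3.7576)

c_1 = (4, 4, 1); ‖c_1‖ = 5.7446, so e_1 = (0.6963, 0.6963, 0.1741).
e_1·c_2 = 0.6963·(-4) + 0.6963·3 + 0.1741·(-4) = -1.3926.
u_2 = c_2 + 1.3926·e_1 = (-3.0303, 3.9697, -3.7576).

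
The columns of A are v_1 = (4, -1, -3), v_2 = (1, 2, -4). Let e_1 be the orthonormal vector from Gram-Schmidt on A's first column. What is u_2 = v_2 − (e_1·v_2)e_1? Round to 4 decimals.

u_2 = (-1.1538, 2.5385, -2.3846)

v_1 = (4, -1, -3); ‖v_1‖ = 5.0990, so e_1 = (0.7845, -0.1961, -0.5883).
e_1·v_2 = 0.7845·1 + (-0.1961)·2 + (-0.5883)·(-4) = 2.7456.
u_2 = v_2 − 2.7456·e_1 = (-1.1538, 2.5385, -2.3846).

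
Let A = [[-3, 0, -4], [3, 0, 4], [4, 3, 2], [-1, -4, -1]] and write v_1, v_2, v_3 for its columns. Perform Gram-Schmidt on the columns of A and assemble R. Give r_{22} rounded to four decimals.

r_{22} = 4.2054

q_1 = v_1/‖v_1‖ = (-3, 3, 4, -1)/5.9161 = (-0.5071, 0.5071, 0.6761, -0.1690).
r_{12} = q_1·v_2 = 2.7045.
u_2 = v_2 − 2.7045·q_1 = (1.3714, -1.3714, 1.1714, -3.5429).
r_{22} = ‖u_2‖ = 4.2054.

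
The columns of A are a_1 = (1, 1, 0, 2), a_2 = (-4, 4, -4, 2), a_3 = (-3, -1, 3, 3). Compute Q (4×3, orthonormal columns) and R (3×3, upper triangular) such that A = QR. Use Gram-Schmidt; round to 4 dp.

Q = [[0.4082, -0.6644, -0.6256], [0.4082, 0.4746, -0.2637], [0.0000, -0.5695, 0.5843], [0.8165, 0.0949, 0.4447]], R = [[2.4495, 1.6330, 0.8165], [0.0000, 7.0238, 0.0949], [0.0000, 0.0000, 5.2273]]

e_1 = a_1/‖a_1‖ = (1, 1, 0, 2)/2.4495 = (0.4082, 0.4082, 0.0000, 0.8165).
r_{12} = e_1·a_2 = 1.6330.
u_2 = a_2 − 1.6330·e_1 = (-4.6667, 3.3333, -4.0000, 0.6667).
‖u_2‖ = 7.0238, so e_2 = (-0.6644, 0.4746, -0.5695, 0.0949).
r_{13} = e_1·a_3 = 0.8165; r_{23} = e_2·a_3 = 0.0949.
u_3 = a_3 − 0.8165·e_1 − 0.0949·e_2 = (-3.2703, -1.3784, 3.0541, 2.3243).
‖u_3‖ = 5.2273, so e_3 = (-0.6256, -0.2637, 0.5843, 0.4447).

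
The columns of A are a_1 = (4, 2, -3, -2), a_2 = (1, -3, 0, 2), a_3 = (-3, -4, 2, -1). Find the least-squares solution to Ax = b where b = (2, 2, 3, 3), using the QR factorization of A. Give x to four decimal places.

a_1 = (4, 2, -3, -2); ‖a_1‖ = 5.7446, so q_1 = (0.6963, 0.3482, -0.5222, -0.3482).
q_1·a_2 = 0.6963·1 + 0.3482·(-3) + (-0.5222)·0 + (-0.3482)·2 = -1.0445.
u_2 = a_2 + 1.0445·q_1 = (1.7273, -2.6364, -0.5455, 1.6364).
‖u_2‖ = 3.5929, so q_2 = (0.4807, -0.7338, -0.1518, 0.4554).
q_1·a_3 = 0.6963·(-3) + 0.3482·(-4) + (-0.5222)·2 + (-0.3482)·(-1) = -4.1779; q_2·a_3 = 0.4807·(-3) + (-0.7338)·(-4) + (-0.1518)·2 + 0.4554·(-1) = 0.7338.
u_3 = a_3 + 4.1779·q_1 − 0.7338·q_2 = (-0.4437, -2.0070, -0.0704, -2.7887).
‖u_3‖ = 3.4651, so q_3 = (-0.1280, -0.5792, -0.0203, -0.8048).
Qᵀb = (-0.5222, 0.4048, -3.8899).
Back-substitute: x_3 = -3.8899/3.4651 = -1.1226.
x_2 = (0.4048 − 0.7338·(-1.1226))/3.5929 = 0.3419.
x_1 = (-0.5222 + 1.0445·0.3419 + 4.1779·(-1.1226))/5.7446 = -0.8452.

x = (-0.8452, 0.3419, -1.1226)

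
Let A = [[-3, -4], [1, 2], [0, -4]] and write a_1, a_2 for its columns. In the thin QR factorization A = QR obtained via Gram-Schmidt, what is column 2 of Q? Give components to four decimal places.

a_1 = (-3, 1, 0); ‖a_1‖ = 3.1623, so q_1 = (-0.9487, 0.3162, 0.0000).
q_1·a_2 = (-0.9487)·(-4) + 0.3162·2 + 0.0000·(-4) = 4.4272.
u_2 = a_2 − 4.4272·q_1 = (0.2000, 0.6000, -4.0000).
‖u_2‖ = 4.0497, so q_2 = (0.0494, 0.1482, -0.9877).

q_2 = (0.0494, 0.1482, -0.9877)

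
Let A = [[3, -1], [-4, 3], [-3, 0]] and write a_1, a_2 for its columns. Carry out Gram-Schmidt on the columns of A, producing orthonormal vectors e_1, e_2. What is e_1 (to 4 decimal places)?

e_1 = (0.5145, -0.6860, -0.5145)

e_1 = a_1/‖a_1‖ = (3, -4, -3)/5.8310 = (0.5145, -0.6860, -0.5145).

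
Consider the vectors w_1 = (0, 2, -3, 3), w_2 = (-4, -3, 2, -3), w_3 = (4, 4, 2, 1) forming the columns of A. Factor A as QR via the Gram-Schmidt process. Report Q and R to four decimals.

Q = [[0.0000, -0.9440, -0.3295], [0.4264, -0.2575, 0.7597], [-0.6396, -0.2038, 0.5582], [0.6396, -0.0322, 0.0517]], R = [[4.6904, -4.4772, 1.0660], [0.0000, 4.2373, -5.2456], [0.0000, 0.0000, 2.8891]]

w_1 = (0, 2, -3, 3); ‖w_1‖ = 4.6904, so q_1 = (0.0000, 0.4264, -0.6396, 0.6396).
q_1·w_2 = 0.0000·(-4) + 0.4264·(-3) + (-0.6396)·2 + 0.6396·(-3) = -4.4772.
u_2 = w_2 + 4.4772·q_1 = (-4.0000, -1.0909, -0.8636, -0.1364).
‖u_2‖ = 4.2373, so q_2 = (-0.9440, -0.2575, -0.2038, -0.0322).
q_1·w_3 = 0.0000·4 + 0.4264·4 + (-0.6396)·2 + 0.6396·1 = 1.0660; q_2·w_3 = (-0.9440)·4 + (-0.2575)·4 + (-0.2038)·2 + (-0.0322)·1 = -5.2456.
u_3 = w_3 − 1.0660·q_1 + 5.2456·q_2 = (-0.9519, 2.1949, 1.6127, 0.1494).
‖u_3‖ = 2.8891, so q_3 = (-0.3295, 0.7597, 0.5582, 0.0517).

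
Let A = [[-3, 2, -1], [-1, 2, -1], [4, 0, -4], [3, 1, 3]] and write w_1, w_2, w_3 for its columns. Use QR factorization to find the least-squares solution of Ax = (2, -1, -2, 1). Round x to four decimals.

w_1 = (-3, -1, 4, 3); ‖w_1‖ = 5.9161, so q_1 = (-0.5071, -0.1690, 0.6761, 0.5071).
q_1·w_2 = (-0.5071)·2 + (-0.1690)·2 + 0.6761·0 + 0.5071·1 = -0.8452.
u_2 = w_2 + 0.8452·q_1 = (1.5714, 1.8571, 0.5714, 1.4286).
‖u_2‖ = 2.8785, so q_2 = (0.5459, 0.6452, 0.1985, 0.4963).
q_1·w_3 = (-0.5071)·(-1) + (-0.1690)·(-1) + 0.6761·(-4) + 0.5071·3 = -0.5071; q_2·w_3 = 0.5459·(-1) + 0.6452·(-1) + 0.1985·(-4) + 0.4963·3 = -0.4963.
u_3 = w_3 + 0.5071·q_1 + 0.4963·q_2 = (-0.9862, -0.7655, -3.5586, 3.5034).
‖u_3‖ = 5.1475, so q_3 = (-0.1916, -0.1487, -0.6913, 0.6806).
Qᵀb = (-1.6903, 0.5459, 1.8288).
Back-substitute: x_3 = 1.8288/5.1475 = 0.3553.
x_2 = (0.5459 + 0.4963·0.3553)/2.8785 = 0.2509.
x_1 = (-1.6903 + 0.8452·0.2509 + 0.5071·0.3553)/5.9161 = -0.2194.

x = (-0.2194, 0.2509, 0.3553)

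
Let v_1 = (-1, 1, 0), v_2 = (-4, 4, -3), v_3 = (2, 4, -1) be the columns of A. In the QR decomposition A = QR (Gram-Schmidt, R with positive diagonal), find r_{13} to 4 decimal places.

r_{13} = 1.4142

v_1 = (-1, 1, 0); ‖v_1‖ = 1.4142, so e_1 = (-0.7071, 0.7071, 0.0000).
r_{13} = e_1·v_3 = 1.4142.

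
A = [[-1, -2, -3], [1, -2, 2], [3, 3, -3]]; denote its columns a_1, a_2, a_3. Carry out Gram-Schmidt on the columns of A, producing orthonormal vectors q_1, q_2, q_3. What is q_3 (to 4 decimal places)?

q_3 = (-0.8742, 0.2914, -0.3885)

q_1 = a_1/‖a_1‖ = (-1, 1, 3)/3.3166 = (-0.3015, 0.3015, 0.9045).
r_{12} = q_1·a_2 = 2.7136.
u_2 = a_2 − 2.7136·q_1 = (-1.1818, -2.8182, 0.5455).
‖u_2‖ = 3.1042, so q_2 = (-0.3807, -0.9078, 0.1757).
r_{13} = q_1·a_3 = -1.2060; r_{23} = q_2·a_3 = -1.2007.
u_3 = a_3 + 1.2060·q_1 + 1.2007·q_2 = (-3.8208, 1.2736, -1.6981).
‖u_3‖ = 4.3708, so q_3 = (-0.8742, 0.2914, -0.3885).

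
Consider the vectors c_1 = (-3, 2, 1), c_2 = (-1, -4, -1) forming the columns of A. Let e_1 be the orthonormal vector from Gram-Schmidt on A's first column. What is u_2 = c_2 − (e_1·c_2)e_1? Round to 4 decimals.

c_1 = (-3, 2, 1); ‖c_1‖ = 3.7417, so e_1 = (-0.8018, 0.5345, 0.2673).
e_1·c_2 = (-0.8018)·(-1) + 0.5345·(-4) + 0.2673·(-1) = -1.6036.
u_2 = c_2 + 1.6036·e_1 = (-2.2857, -3.1429, -0.5714).

u_2 = (-2.2857, -3.1429, -0.5714)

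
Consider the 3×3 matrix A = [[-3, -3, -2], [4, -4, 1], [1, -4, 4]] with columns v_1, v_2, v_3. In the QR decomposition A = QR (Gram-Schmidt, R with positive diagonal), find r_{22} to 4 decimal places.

e_1 = v_1/‖v_1‖ = (-3, 4, 1)/5.0990 = (-0.5883, 0.7845, 0.1961).
r_{12} = e_1·v_2 = -2.1573.
u_2 = v_2 + 2.1573·e_1 = (-4.2692, -2.3077, -3.5769).
r_{22} = ‖u_2‖ = 6.0288.

r_{22} = 6.0288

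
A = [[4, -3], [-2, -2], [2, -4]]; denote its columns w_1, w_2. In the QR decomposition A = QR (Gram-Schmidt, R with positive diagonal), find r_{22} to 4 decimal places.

r_{22} = 4.2817

q_1 = w_1/‖w_1‖ = (4, -2, 2)/4.8990 = (0.8165, -0.4082, 0.4082).
r_{12} = q_1·w_2 = -3.2660.
u_2 = w_2 + 3.2660·q_1 = (-0.3333, -3.3333, -2.6667).
r_{22} = ‖u_2‖ = 4.2817.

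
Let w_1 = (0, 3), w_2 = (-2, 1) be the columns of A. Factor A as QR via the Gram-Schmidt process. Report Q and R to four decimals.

w_1 = (0, 3); ‖w_1‖ = 3.0000, so q_1 = (0.0000, 1.0000).
q_1·w_2 = 0.0000·(-2) + 1.0000·1 = 1.0000.
u_2 = w_2 − 1.0000·q_1 = (-2.0000, 0.0000).
‖u_2‖ = 2.0000, so q_2 = (-1.0000, 0.0000).

Q = [[0.0000, -1.0000], [1.0000, 0.0000]], R = [[3.0000, 1.0000], [0.0000, 2.0000]]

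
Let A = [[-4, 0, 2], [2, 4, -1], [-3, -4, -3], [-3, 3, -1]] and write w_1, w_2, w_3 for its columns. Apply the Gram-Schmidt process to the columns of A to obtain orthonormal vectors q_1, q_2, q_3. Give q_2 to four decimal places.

q_1 = w_1/‖w_1‖ = (-4, 2, -3, -3)/6.1644 = (-0.6489, 0.3244, -0.4867, -0.4867).
r_{12} = q_1·w_2 = 1.7844.
u_2 = w_2 − 1.7844·q_1 = (1.1579, 3.4211, -3.1316, 3.8684).
‖u_2‖ = 6.1495, so q_2 = (0.1883, 0.5563, -0.5092, 0.6291).

q_2 = (0.1883, 0.5563, -0.5092, 0.6291)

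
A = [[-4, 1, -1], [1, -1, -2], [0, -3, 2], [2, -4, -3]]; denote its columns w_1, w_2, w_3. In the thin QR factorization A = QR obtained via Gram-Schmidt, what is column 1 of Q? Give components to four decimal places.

q_1 = (-0.8729, 0.2182, 0.0000, 0.4364)

q_1 = w_1/‖w_1‖ = (-4, 1, 0, 2)/4.5826 = (-0.8729, 0.2182, 0.0000, 0.4364).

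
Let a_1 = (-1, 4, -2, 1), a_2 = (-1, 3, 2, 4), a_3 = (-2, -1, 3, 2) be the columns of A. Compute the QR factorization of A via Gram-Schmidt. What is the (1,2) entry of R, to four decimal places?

r_{12} = 2.7716

a_1 = (-1, 4, -2, 1); ‖a_1‖ = 4.6904, so e_1 = (-0.2132, 0.8528, -0.4264, 0.2132).
r_{12} = e_1·a_2 = 2.7716.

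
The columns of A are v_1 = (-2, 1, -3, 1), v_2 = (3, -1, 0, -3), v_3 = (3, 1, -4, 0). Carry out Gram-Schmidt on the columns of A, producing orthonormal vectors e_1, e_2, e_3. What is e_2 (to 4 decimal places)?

v_1 = (-2, 1, -3, 1); ‖v_1‖ = 3.8730, so e_1 = (-0.5164, 0.2582, -0.7746, 0.2582).
e_1·v_2 = (-0.5164)·3 + 0.2582·(-1) + (-0.7746)·0 + 0.2582·(-3) = -2.5820.
u_2 = v_2 + 2.5820·e_1 = (1.6667, -0.3333, -2.0000, -2.3333).
‖u_2‖ = 3.5119, so e_2 = (0.4746, -0.0949, -0.5695, -0.6644).

e_2 = (0.4746, -0.0949, -0.5695, -0.6644)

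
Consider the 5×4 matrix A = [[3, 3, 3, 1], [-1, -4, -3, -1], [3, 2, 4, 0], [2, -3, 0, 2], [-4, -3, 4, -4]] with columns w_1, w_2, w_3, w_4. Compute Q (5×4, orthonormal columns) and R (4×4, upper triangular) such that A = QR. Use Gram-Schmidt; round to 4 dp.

Q = [[0.4804, 0.1935, 0.2979, -0.0828], [-0.1601, -0.6035, -0.2278, -0.7023], [0.4804, 0.0138, 0.5069, -0.4789], [0.3203, -0.7694, 0.1860, 0.5200], [-0.6405, -0.0783, 0.7535, 0.0143]], R = [[6.2450, 4.0032, 1.2810, 3.8431], [0.0000, 5.5655, 2.1331, -0.4285], [0.0000, 0.0000, 6.6188, -2.1166], [0.0000, 0.0000, 0.0000, 1.6023]]

w_1 = (3, -1, 3, 2, -4); ‖w_1‖ = 6.2450, so q_1 = (0.4804, -0.1601, 0.4804, 0.3203, -0.6405).
q_1·w_2 = 0.4804·3 + (-0.1601)·(-4) + 0.4804·2 + 0.3203·(-3) + (-0.6405)·(-3) = 4.0032.
u_2 = w_2 − 4.0032·q_1 = (1.0769, -3.3590, 0.0769, -4.2821, -0.4359).
‖u_2‖ = 5.5655, so q_2 = (0.1935, -0.6035, 0.0138, -0.7694, -0.0783).
q_1·w_3 = 0.4804·3 + (-0.1601)·(-3) + 0.4804·4 + 0.3203·0 + (-0.6405)·4 = 1.2810; q_2·w_3 = 0.1935·3 + (-0.6035)·(-3) + 0.0138·4 + (-0.7694)·0 + (-0.0783)·4 = 2.1331.
u_3 = w_3 − 1.2810·q_1 − 2.1331·q_2 = (1.9719, -1.5075, 3.3551, 1.2310, 4.9876).
‖u_3‖ = 6.6188, so q_3 = (0.2979, -0.2278, 0.5069, 0.1860, 0.7535).
q_1·w_4 = 0.4804·1 + (-0.1601)·(-1) + 0.4804·0 + 0.3203·2 + (-0.6405)·(-4) = 3.8431; q_2·w_4 = 0.1935·1 + (-0.6035)·(-1) + 0.0138·0 + (-0.7694)·2 + (-0.0783)·(-4) = -0.4285; q_3·w_4 = 0.2979·1 + (-0.2278)·(-1) + 0.5069·0 + 0.1860·2 + 0.7535·(-4) = -2.1166.
u_4 = w_4 − 3.8431·q_1 + 0.4285·q_2 + 2.1166·q_3 = (-0.1327, -1.1253, -0.7673, 0.8332, 0.0229).
‖u_4‖ = 1.6023, so q_4 = (-0.0828, -0.7023, -0.4789, 0.5200, 0.0143).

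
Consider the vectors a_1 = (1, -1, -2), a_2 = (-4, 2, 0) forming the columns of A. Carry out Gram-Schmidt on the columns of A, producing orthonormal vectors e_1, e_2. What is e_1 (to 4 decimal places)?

a_1 = (1, -1, -2); ‖a_1‖ = 2.4495, so e_1 = (0.4082, -0.4082, -0.8165).

e_1 = (0.4082, -0.4082, -0.8165)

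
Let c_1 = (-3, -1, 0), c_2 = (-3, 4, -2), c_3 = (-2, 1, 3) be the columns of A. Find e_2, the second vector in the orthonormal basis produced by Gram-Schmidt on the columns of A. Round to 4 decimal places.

c_1 = (-3, -1, 0); ‖c_1‖ = 3.1623, so e_1 = (-0.9487, -0.3162, 0.0000).
e_1·c_2 = (-0.9487)·(-3) + (-0.3162)·4 + 0.0000·(-2) = 1.5811.
u_2 = c_2 − 1.5811·e_1 = (-1.5000, 4.5000, -2.0000).
‖u_2‖ = 5.1478, so e_2 = (-0.2914, 0.8742, -0.3885).

e_2 = (-0.2914, 0.8742, -0.3885)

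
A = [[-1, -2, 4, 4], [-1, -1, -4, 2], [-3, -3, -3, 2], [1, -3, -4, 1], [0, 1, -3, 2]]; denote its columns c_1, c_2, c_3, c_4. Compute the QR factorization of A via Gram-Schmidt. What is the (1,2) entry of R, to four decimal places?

r_{12} = 2.5981

c_1 = (-1, -1, -3, 1, 0); ‖c_1‖ = 3.4641, so e_1 = (-0.2887, -0.2887, -0.8660, 0.2887, 0.0000).
r_{12} = e_1·c_2 = 2.5981.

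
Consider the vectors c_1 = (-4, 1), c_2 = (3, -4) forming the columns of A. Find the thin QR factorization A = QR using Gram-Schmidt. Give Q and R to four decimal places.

c_1 = (-4, 1); ‖c_1‖ = 4.1231, so e_1 = (-0.9701, 0.2425).
e_1·c_2 = (-0.9701)·3 + 0.2425·(-4) = -3.8806.
u_2 = c_2 + 3.8806·e_1 = (-0.7647, -3.0588).
‖u_2‖ = 3.1530, so e_2 = (-0.2425, -0.9701).

Q = [[-0.9701, -0.2425], [0.2425, -0.9701]], R = [[4.1231, -3.8806], [0.0000, 3.1530]]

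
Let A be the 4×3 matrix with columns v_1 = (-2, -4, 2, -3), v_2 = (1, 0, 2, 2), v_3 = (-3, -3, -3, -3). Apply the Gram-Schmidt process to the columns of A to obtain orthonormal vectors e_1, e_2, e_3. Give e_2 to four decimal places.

e_1 = v_1/‖v_1‖ = (-2, -4, 2, -3)/5.7446 = (-0.3482, -0.6963, 0.3482, -0.5222).
r_{12} = e_1·v_2 = -0.6963.
u_2 = v_2 + 0.6963·e_1 = (0.7576, -0.4848, 2.2424, 1.6364).
‖u_2‖ = 2.9181, so e_2 = (0.2596, -0.1662, 0.7685, 0.5608).

e_2 = (0.2596, -0.1662, 0.7685, 0.5608)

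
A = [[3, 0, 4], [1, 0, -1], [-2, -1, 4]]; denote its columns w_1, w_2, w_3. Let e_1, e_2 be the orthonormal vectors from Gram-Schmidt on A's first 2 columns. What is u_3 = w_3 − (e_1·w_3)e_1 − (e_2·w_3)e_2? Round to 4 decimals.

e_1 = w_1/‖w_1‖ = (3, 1, -2)/3.7417 = (0.8018, 0.2673, -0.5345).
r_{12} = e_1·w_2 = 0.5345.
u_2 = w_2 − 0.5345·e_1 = (-0.4286, -0.1429, -0.7143).
‖u_2‖ = 0.8452, so e_2 = (-0.5071, -0.1690, -0.8452).
r_{13} = e_1·w_3 = 0.8018; r_{23} = e_2·w_3 = -5.2400.
u_3 = w_3 − 0.8018·e_1 + 5.2400·e_2 = (0.7000, -2.1000, 0.0000).

u_3 = (0.7000, -2.1000, 0.0000)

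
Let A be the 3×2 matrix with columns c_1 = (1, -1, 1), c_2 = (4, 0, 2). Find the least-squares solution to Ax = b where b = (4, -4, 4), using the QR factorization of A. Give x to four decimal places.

x = (4.0000, 0.0000)

c_1 = (1, -1, 1); ‖c_1‖ = 1.7321, so q_1 = (0.5774, -0.5774, 0.5774).
q_1·c_2 = 0.5774·4 + (-0.5774)·0 + 0.5774·2 = 3.4641.
u_2 = c_2 − 3.4641·q_1 = (2.0000, 2.0000, 0.0000).
‖u_2‖ = 2.8284, so q_2 = (0.7071, 0.7071, 0.0000).
Qᵀb = (6.9282, 0.0000).
Back-substitute: x_2 = 0.0000/2.8284 = 0.0000.
x_1 = (6.9282 − 3.4641·0.0000)/1.7321 = 4.0000.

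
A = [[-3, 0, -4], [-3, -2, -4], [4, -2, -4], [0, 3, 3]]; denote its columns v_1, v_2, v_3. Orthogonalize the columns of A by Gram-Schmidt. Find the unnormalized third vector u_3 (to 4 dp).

q_1 = v_1/‖v_1‖ = (-3, -3, 4, 0)/5.8310 = (-0.5145, -0.5145, 0.6860, 0.0000).
r_{12} = q_1·v_2 = -0.3430.
u_2 = v_2 + 0.3430·q_1 = (-0.1765, -2.1765, -1.7647, 3.0000).
‖u_2‖ = 4.1088, so q_2 = (-0.0429, -0.5297, -0.4295, 0.7301).
r_{13} = q_1·v_3 = 1.3720; r_{23} = q_2·v_3 = 6.1990.
u_3 = v_3 − 1.3720·q_1 − 6.1990·q_2 = (-3.0279, -0.0105, -2.2787, -1.5261).

u_3 = (-3.0279, -0.0105, -2.2787, -1.5261)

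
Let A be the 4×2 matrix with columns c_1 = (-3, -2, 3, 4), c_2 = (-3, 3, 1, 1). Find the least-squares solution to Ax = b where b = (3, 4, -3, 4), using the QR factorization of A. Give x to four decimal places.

x = (-0.3636, 0.3818)

q_1 = c_1/‖c_1‖ = (-3, -2, 3, 4)/6.1644 = (-0.4867, -0.3244, 0.4867, 0.6489).
r_{12} = q_1·c_2 = 1.6222.
u_2 = c_2 − 1.6222·q_1 = (-2.2105, 3.5263, 0.2105, -0.0526).
‖u_2‖ = 4.1675, so q_2 = (-0.5304, 0.8461, 0.0505, -0.0126).
Qᵀb = (-1.6222, 1.5912).
Back-substitute: x_2 = 1.5912/4.1675 = 0.3818.
x_1 = (-1.6222 − 1.6222·0.3818)/6.1644 = -0.3636.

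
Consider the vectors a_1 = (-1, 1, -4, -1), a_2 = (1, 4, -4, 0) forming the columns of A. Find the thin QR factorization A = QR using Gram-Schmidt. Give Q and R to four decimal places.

a_1 = (-1, 1, -4, -1); ‖a_1‖ = 4.3589, so q_1 = (-0.2294, 0.2294, -0.9177, -0.2294).
q_1·a_2 = (-0.2294)·1 + 0.2294·4 + (-0.9177)·(-4) + (-0.2294)·0 = 4.3589.
u_2 = a_2 − 4.3589·q_1 = (2.0000, 3.0000, 0.0000, 1.0000).
‖u_2‖ = 3.7417, so q_2 = (0.5345, 0.8018, 0.0000, 0.2673).

Q = [[-0.2294, 0.5345], [0.2294, 0.8018], [-0.9177, 0.0000], [-0.2294, 0.2673]], R = [[4.3589, 4.3589], [0.0000, 3.7417]]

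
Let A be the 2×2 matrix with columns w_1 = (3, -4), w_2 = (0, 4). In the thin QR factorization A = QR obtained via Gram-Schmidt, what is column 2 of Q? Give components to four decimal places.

e_2 = (0.8000, 0.6000)

e_1 = w_1/‖w_1‖ = (3, -4)/5.0000 = (0.6000, -0.8000).
r_{12} = e_1·w_2 = -3.2000.
u_2 = w_2 + 3.2000·e_1 = (1.9200, 1.4400).
‖u_2‖ = 2.4000, so e_2 = (0.8000, 0.6000).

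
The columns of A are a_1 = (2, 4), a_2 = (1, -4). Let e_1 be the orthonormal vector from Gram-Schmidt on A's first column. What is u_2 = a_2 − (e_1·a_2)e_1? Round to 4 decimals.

a_1 = (2, 4); ‖a_1‖ = 4.4721, so e_1 = (0.4472, 0.8944).
e_1·a_2 = 0.4472·1 + 0.8944·(-4) = -3.1305.
u_2 = a_2 + 3.1305·e_1 = (2.4000, -1.2000).

u_2 = (2.4000, -1.2000)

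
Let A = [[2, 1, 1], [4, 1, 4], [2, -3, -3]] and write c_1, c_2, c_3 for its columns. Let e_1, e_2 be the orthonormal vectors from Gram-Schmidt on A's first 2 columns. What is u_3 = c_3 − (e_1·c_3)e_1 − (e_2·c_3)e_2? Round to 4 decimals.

u_3 = (-1.2727, 0.7273, -0.1818)

c_1 = (2, 4, 2); ‖c_1‖ = 4.8990, so e_1 = (0.4082, 0.8165, 0.4082).
e_1·c_2 = 0.4082·1 + 0.8165·1 + 0.4082·(-3) = 0.0000.
u_2 = c_2 + 0.0000·e_1 = (1.0000, 1.0000, -3.0000).
‖u_2‖ = 3.3166, so e_2 = (0.3015, 0.3015, -0.9045).
e_1·c_3 = 0.4082·1 + 0.8165·4 + 0.4082·(-3) = 2.4495; e_2·c_3 = 0.3015·1 + 0.3015·4 + (-0.9045)·(-3) = 4.2212.
u_3 = c_3 − 2.4495·e_1 − 4.2212·e_2 = (-1.2727, 0.7273, -0.1818).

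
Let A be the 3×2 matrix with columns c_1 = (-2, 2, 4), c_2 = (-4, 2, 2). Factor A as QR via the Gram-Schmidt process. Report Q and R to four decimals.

Q = [[-0.4082, -0.8616], [0.4082, 0.1231], [0.8165, -0.4924]], R = [[4.8990, 4.0825], [0.0000, 2.7080]]

c_1 = (-2, 2, 4); ‖c_1‖ = 4.8990, so q_1 = (-0.4082, 0.4082, 0.8165).
q_1·c_2 = (-0.4082)·(-4) + 0.4082·2 + 0.8165·2 = 4.0825.
u_2 = c_2 − 4.0825·q_1 = (-2.3333, 0.3333, -1.3333).
‖u_2‖ = 2.7080, so q_2 = (-0.8616, 0.1231, -0.4924).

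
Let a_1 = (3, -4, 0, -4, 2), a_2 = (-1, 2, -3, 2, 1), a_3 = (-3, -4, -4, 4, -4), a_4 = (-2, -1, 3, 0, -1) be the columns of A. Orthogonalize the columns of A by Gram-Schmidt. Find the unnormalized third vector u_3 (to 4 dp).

u_3 = (-1.9152, -5.6890, -2.9081, 2.3110, -3.8834)

q_1 = a_1/‖a_1‖ = (3, -4, 0, -4, 2)/6.7082 = (0.4472, -0.5963, 0.0000, -0.5963, 0.2981).
r_{12} = q_1·a_2 = -2.5342.
u_2 = a_2 + 2.5342·q_1 = (0.1333, 0.4889, -3.0000, 0.4889, 1.7556).
‖u_2‖ = 3.5465, so q_2 = (0.0376, 0.1379, -0.8459, 0.1379, 0.4950).
r_{13} = q_1·a_3 = -2.5342; r_{23} = q_2·a_3 = 1.2908.
u_3 = a_3 + 2.5342·q_1 − 1.2908·q_2 = (-1.9152, -5.6890, -2.9081, 2.3110, -3.8834).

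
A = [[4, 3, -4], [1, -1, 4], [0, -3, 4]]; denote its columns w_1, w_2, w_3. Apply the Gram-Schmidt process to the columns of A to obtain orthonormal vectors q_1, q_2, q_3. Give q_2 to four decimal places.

q_2 = (0.1195, -0.4778, -0.8703)

w_1 = (4, 1, 0); ‖w_1‖ = 4.1231, so q_1 = (0.9701, 0.2425, 0.0000).
q_1·w_2 = 0.9701·3 + 0.2425·(-1) + 0.0000·(-3) = 2.6679.
u_2 = w_2 − 2.6679·q_1 = (0.4118, -1.6471, -3.0000).
‖u_2‖ = 3.4471, so q_2 = (0.1195, -0.4778, -0.8703).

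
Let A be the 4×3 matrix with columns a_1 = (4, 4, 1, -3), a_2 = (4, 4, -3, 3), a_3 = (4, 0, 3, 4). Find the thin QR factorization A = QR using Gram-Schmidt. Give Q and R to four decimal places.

q_1 = a_1/‖a_1‖ = (4, 4, 1, -3)/6.4807 = (0.6172, 0.6172, 0.1543, -0.4629).
r_{12} = q_1·a_2 = 3.0861.
u_2 = a_2 − 3.0861·q_1 = (2.0952, 2.0952, -3.4762, 4.4286).
‖u_2‖ = 6.3621, so q_2 = (0.3293, 0.3293, -0.5464, 0.6961).
r_{13} = q_1·a_3 = 1.0801; r_{23} = q_2·a_3 = 2.4625.
u_3 = a_3 − 1.0801·q_1 − 2.4625·q_2 = (2.5224, -1.4776, 4.1788, 2.7859).
‖u_3‖ = 5.8111, so q_3 = (0.4341, -0.2543, 0.7191, 0.4794).

Q = [[0.6172, 0.3293, 0.4341], [0.6172, 0.3293, -0.2543], [0.1543, -0.5464, 0.7191], [-0.4629, 0.6961, 0.4794]], R = [[6.4807, 3.0861, 1.0801], [0.0000, 6.3621, 2.4625], [0.0000, 0.0000, 5.8111]]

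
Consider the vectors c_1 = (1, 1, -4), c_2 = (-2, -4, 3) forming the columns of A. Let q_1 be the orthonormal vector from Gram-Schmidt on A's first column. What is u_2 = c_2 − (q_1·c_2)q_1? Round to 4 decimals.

u_2 = (-1.0000, -3.0000, -1.0000)

q_1 = c_1/‖c_1‖ = (1, 1, -4)/4.2426 = (0.2357, 0.2357, -0.9428).
r_{12} = q_1·c_2 = -4.2426.
u_2 = c_2 + 4.2426·q_1 = (-1.0000, -3.0000, -1.0000).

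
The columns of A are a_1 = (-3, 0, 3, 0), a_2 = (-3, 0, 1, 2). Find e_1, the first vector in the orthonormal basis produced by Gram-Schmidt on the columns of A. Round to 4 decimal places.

a_1 = (-3, 0, 3, 0); ‖a_1‖ = 4.2426, so e_1 = (-0.7071, 0.0000, 0.7071, 0.0000).

e_1 = (-0.7071, 0.0000, 0.7071, 0.0000)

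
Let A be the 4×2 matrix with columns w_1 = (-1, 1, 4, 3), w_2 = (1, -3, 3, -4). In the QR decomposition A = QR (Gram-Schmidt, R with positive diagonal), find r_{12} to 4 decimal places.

r_{12} = -0.7698

w_1 = (-1, 1, 4, 3); ‖w_1‖ = 5.1962, so e_1 = (-0.1925, 0.1925, 0.7698, 0.5774).
r_{12} = e_1·w_2 = -0.7698.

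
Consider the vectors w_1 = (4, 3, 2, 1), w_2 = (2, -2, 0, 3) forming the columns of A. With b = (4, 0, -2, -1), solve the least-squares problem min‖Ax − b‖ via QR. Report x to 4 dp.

x = (0.3340, 0.1959)

q_1 = w_1/‖w_1‖ = (4, 3, 2, 1)/5.4772 = (0.7303, 0.5477, 0.3651, 0.1826).
r_{12} = q_1·w_2 = 0.9129.
u_2 = w_2 − 0.9129·q_1 = (1.3333, -2.5000, -0.3333, 2.8333).
‖u_2‖ = 4.0208, so q_2 = (0.3316, -0.6218, -0.0829, 0.7047).
Qᵀb = (2.0083, 0.7876).
Back-substitute: x_2 = 0.7876/4.0208 = 0.1959.
x_1 = (2.0083 − 0.9129·0.1959)/5.4772 = 0.3340.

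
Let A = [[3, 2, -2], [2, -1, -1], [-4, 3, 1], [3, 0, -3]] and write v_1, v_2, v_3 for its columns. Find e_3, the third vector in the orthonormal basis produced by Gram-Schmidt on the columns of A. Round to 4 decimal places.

e_3 = (0.4482, -0.0763, -0.3242, -0.8296)

v_1 = (3, 2, -4, 3); ‖v_1‖ = 6.1644, so e_1 = (0.4867, 0.3244, -0.6489, 0.4867).
e_1·v_2 = 0.4867·2 + 0.3244·(-1) + (-0.6489)·3 + 0.4867·0 = -1.2978.
u_2 = v_2 + 1.2978·e_1 = (2.6316, -0.5789, 2.1579, 0.6316).
‖u_2‖ = 3.5094, so e_2 = (0.7499, -0.1650, 0.6149, 0.1800).
e_1·v_3 = 0.4867·(-2) + 0.3244·(-1) + (-0.6489)·1 + 0.4867·(-3) = -3.4066; e_2·v_3 = 0.7499·(-2) + (-0.1650)·(-1) + 0.6149·1 + 0.1800·(-3) = -1.2598.
u_3 = v_3 + 3.4066·e_1 + 1.2598·e_2 = (0.6026, -0.1026, -0.4359, -1.1154).
‖u_3‖ = 1.3445, so e_3 = (0.4482, -0.0763, -0.3242, -0.8296).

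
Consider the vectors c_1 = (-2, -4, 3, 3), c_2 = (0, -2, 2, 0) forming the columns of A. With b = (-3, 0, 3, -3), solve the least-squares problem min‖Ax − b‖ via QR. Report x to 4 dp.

x = (-0.3333, 1.3333)

e_1 = c_1/‖c_1‖ = (-2, -4, 3, 3)/6.1644 = (-0.3244, -0.6489, 0.4867, 0.4867).
r_{12} = e_1·c_2 = 2.2711.
u_2 = c_2 − 2.2711·e_1 = (0.7368, -0.5263, 0.8947, -1.1053).
‖u_2‖ = 1.6859, so e_2 = (0.4371, -0.3122, 0.5307, -0.6556).
Qᵀb = (0.9733, 2.2478).
Back-substitute: x_2 = 2.2478/1.6859 = 1.3333.
x_1 = (0.9733 − 2.2711·1.3333)/6.1644 = -0.3333.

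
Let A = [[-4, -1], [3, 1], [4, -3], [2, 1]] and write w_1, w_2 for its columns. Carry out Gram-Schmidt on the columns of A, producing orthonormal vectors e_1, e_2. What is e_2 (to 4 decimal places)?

e_2 = (-0.3687, 0.3493, -0.7957, 0.3299)

w_1 = (-4, 3, 4, 2); ‖w_1‖ = 6.7082, so e_1 = (-0.5963, 0.4472, 0.5963, 0.2981).
e_1·w_2 = (-0.5963)·(-1) + 0.4472·1 + 0.5963·(-3) + 0.2981·1 = -0.4472.
u_2 = w_2 + 0.4472·e_1 = (-1.2667, 1.2000, -2.7333, 1.1333).
‖u_2‖ = 3.4351, so e_2 = (-0.3687, 0.3493, -0.7957, 0.3299).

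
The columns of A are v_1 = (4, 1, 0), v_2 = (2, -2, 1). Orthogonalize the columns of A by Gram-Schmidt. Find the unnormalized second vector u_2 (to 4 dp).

u_2 = (0.5882, -2.3529, 1.0000)

v_1 = (4, 1, 0); ‖v_1‖ = 4.1231, so q_1 = (0.9701, 0.2425, 0.0000).
q_1·v_2 = 0.9701·2 + 0.2425·(-2) + 0.0000·1 = 1.4552.
u_2 = v_2 − 1.4552·q_1 = (0.5882, -2.3529, 1.0000).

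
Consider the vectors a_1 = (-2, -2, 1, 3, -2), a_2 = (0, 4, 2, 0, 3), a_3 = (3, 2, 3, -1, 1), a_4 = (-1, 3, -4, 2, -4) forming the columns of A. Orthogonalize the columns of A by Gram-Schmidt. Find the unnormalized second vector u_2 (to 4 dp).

a_1 = (-2, -2, 1, 3, -2); ‖a_1‖ = 4.6904, so e_1 = (-0.4264, -0.4264, 0.2132, 0.6396, -0.4264).
e_1·a_2 = (-0.4264)·0 + (-0.4264)·4 + 0.2132·2 + 0.6396·0 + (-0.4264)·3 = -2.5584.
u_2 = a_2 + 2.5584·e_1 = (-1.0909, 2.9091, 2.5455, 1.6364, 1.9091).

u_2 = (-1.0909, 2.9091, 2.5455, 1.6364, 1.9091)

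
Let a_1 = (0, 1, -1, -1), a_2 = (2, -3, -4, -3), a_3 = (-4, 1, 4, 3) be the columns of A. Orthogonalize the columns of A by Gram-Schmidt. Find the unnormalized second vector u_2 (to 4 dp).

u_2 = (2.0000, -4.3333, -2.6667, -1.6667)

a_1 = (0, 1, -1, -1); ‖a_1‖ = 1.7321, so q_1 = (0.0000, 0.5774, -0.5774, -0.5774).
q_1·a_2 = 0.0000·2 + 0.5774·(-3) + (-0.5774)·(-4) + (-0.5774)·(-3) = 2.3094.
u_2 = a_2 − 2.3094·q_1 = (2.0000, -4.3333, -2.6667, -1.6667).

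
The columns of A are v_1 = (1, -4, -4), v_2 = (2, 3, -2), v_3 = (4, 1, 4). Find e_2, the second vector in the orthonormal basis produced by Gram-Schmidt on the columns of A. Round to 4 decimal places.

v_1 = (1, -4, -4); ‖v_1‖ = 5.7446, so e_1 = (0.1741, -0.6963, -0.6963).
e_1·v_2 = 0.1741·2 + (-0.6963)·3 + (-0.6963)·(-2) = -0.3482.
u_2 = v_2 + 0.3482·e_1 = (2.0606, 2.7576, -2.2424).
‖u_2‖ = 4.1084, so e_2 = (0.5016, 0.6712, -0.5458).

e_2 = (0.5016, 0.6712, -0.5458)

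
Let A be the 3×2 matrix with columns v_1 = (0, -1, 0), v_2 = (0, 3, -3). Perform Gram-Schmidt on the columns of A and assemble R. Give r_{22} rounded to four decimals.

r_{22} = 3.0000

e_1 = v_1/‖v_1‖ = (0, -1, 0)/1.0000 = (0.0000, -1.0000, 0.0000).
r_{12} = e_1·v_2 = -3.0000.
u_2 = v_2 + 3.0000·e_1 = (0.0000, 0.0000, -3.0000).
r_{22} = ‖u_2‖ = 3.0000.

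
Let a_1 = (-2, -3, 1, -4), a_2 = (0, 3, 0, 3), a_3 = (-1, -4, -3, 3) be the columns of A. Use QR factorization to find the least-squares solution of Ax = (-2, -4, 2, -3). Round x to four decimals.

x = (1.1062, 0.1455, 0.1298)

a_1 = (-2, -3, 1, -4); ‖a_1‖ = 5.4772, so q_1 = (-0.3651, -0.5477, 0.1826, -0.7303).
q_1·a_2 = (-0.3651)·0 + (-0.5477)·3 + 0.1826·0 + (-0.7303)·3 = -3.8341.
u_2 = a_2 + 3.8341·q_1 = (-1.4000, 0.9000, 0.7000, 0.2000).
‖u_2‖ = 1.8166, so q_2 = (-0.7707, 0.4954, 0.3853, 0.1101).
q_1·a_3 = (-0.3651)·(-1) + (-0.5477)·(-4) + 0.1826·(-3) + (-0.7303)·3 = -0.1826; q_2·a_3 = (-0.7707)·(-1) + 0.4954·(-4) + 0.3853·(-3) + 0.1101·3 = -2.0368.
u_3 = a_3 + 0.1826·q_1 + 2.0368·q_2 = (-2.6364, -3.0909, -2.1818, 3.0909).
‖u_3‖ = 5.5514, so q_3 = (-0.4749, -0.5568, -0.3930, 0.5568).
Qᵀb = (5.4772, 0.0000, 0.7205).
Back-substitute: x_3 = 0.7205/5.5514 = 0.1298.
x_2 = (0.0000 + 2.0368·0.1298)/1.8166 = 0.1455.
x_1 = (5.4772 + 3.8341·0.1455 + 0.1826·0.1298)/5.4772 = 1.1062.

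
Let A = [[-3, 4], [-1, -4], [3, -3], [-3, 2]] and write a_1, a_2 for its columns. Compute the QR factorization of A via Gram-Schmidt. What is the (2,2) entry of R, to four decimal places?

r_{22} = 5.1095

a_1 = (-3, -1, 3, -3); ‖a_1‖ = 5.2915, so e_1 = (-0.5669, -0.1890, 0.5669, -0.5669).
e_1·a_2 = (-0.5669)·4 + (-0.1890)·(-4) + 0.5669·(-3) + (-0.5669)·2 = -4.3466.
u_2 = a_2 + 4.3466·e_1 = (1.5357, -4.8214, -0.5357, -0.4643).
r_{22} = ‖u_2‖ = 5.1095.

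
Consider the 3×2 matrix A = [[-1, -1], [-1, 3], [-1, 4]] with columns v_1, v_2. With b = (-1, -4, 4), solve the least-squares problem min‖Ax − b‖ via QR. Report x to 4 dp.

e_1 = v_1/‖v_1‖ = (-1, -1, -1)/1.7321 = (-0.5774, -0.5774, -0.5774).
r_{12} = e_1·v_2 = -3.4641.
u_2 = v_2 + 3.4641·e_1 = (-3.0000, 1.0000, 2.0000).
‖u_2‖ = 3.7417, so e_2 = (-0.8018, 0.2673, 0.5345).
Qᵀb = (0.5774, 1.8708).
Back-substitute: x_2 = 1.8708/3.7417 = 0.5000.
x_1 = (0.5774 + 3.4641·0.5000)/1.7321 = 1.3333.

x = (1.3333, 0.5000)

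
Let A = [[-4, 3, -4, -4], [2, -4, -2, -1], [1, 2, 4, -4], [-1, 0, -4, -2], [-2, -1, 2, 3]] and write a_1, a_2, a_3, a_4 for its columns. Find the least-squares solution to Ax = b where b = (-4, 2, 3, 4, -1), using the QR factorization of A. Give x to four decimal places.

x = (0.6122, -0.4131, 0.0827, -0.4749)

e_1 = a_1/‖a_1‖ = (-4, 2, 1, -1, -2)/5.0990 = (-0.7845, 0.3922, 0.1961, -0.1961, -0.3922).
r_{12} = e_1·a_2 = -3.1379.
u_2 = a_2 + 3.1379·e_1 = (0.5385, -2.7692, 2.6154, -0.6154, -2.2308).
‖u_2‖ = 4.4893, so e_2 = (0.1199, -0.6169, 0.5826, -0.1371, -0.4969).
r_{13} = e_1·a_3 = 3.1379; r_{23} = e_2·a_3 = 2.6388.
u_3 = a_3 − 3.1379·e_1 − 2.6388·e_2 = (-1.8550, -1.6031, 1.8473, -3.0229, 4.5420).
‖u_3‖ = 6.2603, so e_3 = (-0.2963, -0.2561, 0.2951, -0.4829, 0.7255).
r_{14} = e_1·a_4 = 1.1767; r_{24} = e_2·a_4 = -3.4098; r_{34} = e_3·a_4 = 3.4033.
u_4 = a_4 − 1.1767·e_1 + 3.4098·e_2 − 3.4033·e_3 = (-1.6595, -2.6934, -3.2485, -0.5933, -0.7020).
‖u_4‖ = 4.6267, so e_4 = (-0.3587, -0.5821, -0.7021, -0.1282, -0.1517).
Qᵀb = (4.1184, -0.0171, -1.0987, -2.1972).
Back-substitute: x_4 = -2.1972/4.6267 = -0.4749.
x_3 = (-1.0987 − 3.4033·(-0.4749))/6.2603 = 0.0827.
x_2 = (-0.0171 − 2.6388·0.0827 + 3.4098·(-0.4749))/4.4893 = -0.4131.
x_1 = (4.1184 + 3.1379·(-0.4131) − 3.1379·0.0827 − 1.1767·(-0.4749))/5.0990 = 0.6122.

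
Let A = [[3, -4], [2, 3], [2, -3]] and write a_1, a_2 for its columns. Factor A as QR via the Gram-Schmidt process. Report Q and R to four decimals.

a_1 = (3, 2, 2); ‖a_1‖ = 4.1231, so e_1 = (0.7276, 0.4851, 0.4851).
e_1·a_2 = 0.7276·(-4) + 0.4851·3 + 0.4851·(-3) = -2.9104.
u_2 = a_2 + 2.9104·e_1 = (-1.8824, 4.4118, -1.5882).
‖u_2‖ = 5.0527, so e_2 = (-0.3725, 0.8732, -0.3143).

Q = [[0.7276, -0.3725], [0.4851, 0.8732], [0.4851, -0.3143]], R = [[4.1231, -2.9104], [0.0000, 5.0527]]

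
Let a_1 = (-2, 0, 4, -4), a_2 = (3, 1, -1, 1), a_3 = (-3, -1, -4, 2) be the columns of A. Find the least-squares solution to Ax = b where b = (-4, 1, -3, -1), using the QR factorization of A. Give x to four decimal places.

x = (2.1400, 2.5200, 2.3200)

a_1 = (-2, 0, 4, -4); ‖a_1‖ = 6.0000, so q_1 = (-0.3333, 0.0000, 0.6667, -0.6667).
q_1·a_2 = (-0.3333)·3 + 0.0000·1 + 0.6667·(-1) + (-0.6667)·1 = -2.3333.
u_2 = a_2 + 2.3333·q_1 = (2.2222, 1.0000, 0.5556, -0.5556).
‖u_2‖ = 2.5604, so q_2 = (0.8679, 0.3906, 0.2170, -0.2170).
q_1·a_3 = (-0.3333)·(-3) + 0.0000·(-1) + 0.6667·(-4) + (-0.6667)·2 = -3.0000; q_2·a_3 = 0.8679·(-3) + 0.3906·(-1) + 0.2170·(-4) + (-0.2170)·2 = -4.2962.
u_3 = a_3 + 3.0000·q_1 + 4.2962·q_2 = (-0.2712, 0.6780, -1.0678, -0.9322).
‖u_3‖ = 1.5945, so q_3 = (-0.1701, 0.4252, -0.6697, -0.5846).
Qᵀb = (0.0000, -3.5151, 3.6992).
Back-substitute: x_3 = 3.6992/1.5945 = 2.3200.
x_2 = (-3.5151 + 4.2962·2.3200)/2.5604 = 2.5200.
x_1 = (0.0000 + 2.3333·2.5200 + 3.0000·2.3200)/6.0000 = 2.1400.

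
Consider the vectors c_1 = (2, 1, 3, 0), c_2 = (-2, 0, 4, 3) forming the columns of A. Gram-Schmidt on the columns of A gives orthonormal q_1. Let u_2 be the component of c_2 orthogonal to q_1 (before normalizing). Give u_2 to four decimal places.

c_1 = (2, 1, 3, 0); ‖c_1‖ = 3.7417, so q_1 = (0.5345, 0.2673, 0.8018, 0.0000).
q_1·c_2 = 0.5345·(-2) + 0.2673·0 + 0.8018·4 + 0.0000·3 = 2.1381.
u_2 = c_2 − 2.1381·q_1 = (-3.1429, -0.5714, 2.2857, 3.0000).

u_2 = (-3.1429, -0.5714, 2.2857, 3.0000)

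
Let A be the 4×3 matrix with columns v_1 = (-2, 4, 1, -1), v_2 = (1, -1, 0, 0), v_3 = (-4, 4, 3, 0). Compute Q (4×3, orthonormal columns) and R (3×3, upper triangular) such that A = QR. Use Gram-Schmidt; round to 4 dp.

Q = [[-0.4264, 0.7538, -0.2887], [0.8528, 0.1508, -0.2887], [0.2132, 0.4523, 0.8660], [-0.2132, -0.4523, 0.2887]], R = [[4.6904, -1.2792, 5.7564], [0.0000, 0.6030, -1.0553], [0.0000, 0.0000, 2.5981]]

v_1 = (-2, 4, 1, -1); ‖v_1‖ = 4.6904, so q_1 = (-0.4264, 0.8528, 0.2132, -0.2132).
q_1·v_2 = (-0.4264)·1 + 0.8528·(-1) + 0.2132·0 + (-0.2132)·0 = -1.2792.
u_2 = v_2 + 1.2792·q_1 = (0.4545, 0.0909, 0.2727, -0.2727).
‖u_2‖ = 0.6030, so q_2 = (0.7538, 0.1508, 0.4523, -0.4523).
q_1·v_3 = (-0.4264)·(-4) + 0.8528·4 + 0.2132·3 + (-0.2132)·0 = 5.7564; q_2·v_3 = 0.7538·(-4) + 0.1508·4 + 0.4523·3 + (-0.4523)·0 = -1.0553.
u_3 = v_3 − 5.7564·q_1 + 1.0553·q_2 = (-0.7500, -0.7500, 2.2500, 0.7500).
‖u_3‖ = 2.5981, so q_3 = (-0.2887, -0.2887, 0.8660, 0.2887).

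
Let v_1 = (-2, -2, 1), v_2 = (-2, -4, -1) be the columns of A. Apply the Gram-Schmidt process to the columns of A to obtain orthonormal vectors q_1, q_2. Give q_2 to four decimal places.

q_2 = (0.1617, -0.5659, -0.8085)

q_1 = v_1/‖v_1‖ = (-2, -2, 1)/3.0000 = (-0.6667, -0.6667, 0.3333).
r_{12} = q_1·v_2 = 3.6667.
u_2 = v_2 − 3.6667·q_1 = (0.4444, -1.5556, -2.2222).
‖u_2‖ = 2.7487, so q_2 = (0.1617, -0.5659, -0.8085).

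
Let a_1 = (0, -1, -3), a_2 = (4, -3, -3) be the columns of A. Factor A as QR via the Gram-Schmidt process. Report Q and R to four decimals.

Q = [[0.0000, 0.9035], [-0.3162, -0.4066], [-0.9487, 0.1355]], R = [[3.1623, 3.7947], [0.0000, 4.4272]]

a_1 = (0, -1, -3); ‖a_1‖ = 3.1623, so e_1 = (0.0000, -0.3162, -0.9487).
e_1·a_2 = 0.0000·4 + (-0.3162)·(-3) + (-0.9487)·(-3) = 3.7947.
u_2 = a_2 − 3.7947·e_1 = (4.0000, -1.8000, 0.6000).
‖u_2‖ = 4.4272, so e_2 = (0.9035, -0.4066, 0.1355).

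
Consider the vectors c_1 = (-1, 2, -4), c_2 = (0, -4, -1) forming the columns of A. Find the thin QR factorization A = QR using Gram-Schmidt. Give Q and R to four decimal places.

c_1 = (-1, 2, -4); ‖c_1‖ = 4.5826, so e_1 = (-0.2182, 0.4364, -0.8729).
e_1·c_2 = (-0.2182)·0 + 0.4364·(-4) + (-0.8729)·(-1) = -0.8729.
u_2 = c_2 + 0.8729·e_1 = (-0.1905, -3.6190, -1.7619).
‖u_2‖ = 4.0297, so e_2 = (-0.0473, -0.8981, -0.4372).

Q = [[-0.2182, -0.0473], [0.4364, -0.8981], [-0.8729, -0.4372]], R = [[4.5826, -0.8729], [0.0000, 4.0297]]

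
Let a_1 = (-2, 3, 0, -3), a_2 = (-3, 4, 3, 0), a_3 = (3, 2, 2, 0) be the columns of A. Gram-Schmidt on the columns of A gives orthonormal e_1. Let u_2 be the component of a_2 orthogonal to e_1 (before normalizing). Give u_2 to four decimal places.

e_1 = a_1/‖a_1‖ = (-2, 3, 0, -3)/4.6904 = (-0.4264, 0.6396, 0.0000, -0.6396).
r_{12} = e_1·a_2 = 3.8376.
u_2 = a_2 − 3.8376·e_1 = (-1.3636, 1.5455, 3.0000, 2.4545).

u_2 = (-1.3636, 1.5455, 3.0000, 2.4545)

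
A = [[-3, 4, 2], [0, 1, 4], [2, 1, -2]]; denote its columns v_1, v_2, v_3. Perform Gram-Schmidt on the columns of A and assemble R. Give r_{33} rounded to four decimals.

r_{33} = 3.9738

v_1 = (-3, 0, 2); ‖v_1‖ = 3.6056, so q_1 = (-0.8321, 0.0000, 0.5547).
q_1·v_2 = (-0.8321)·4 + 0.0000·1 + 0.5547·1 = -2.7735.
u_2 = v_2 + 2.7735·q_1 = (1.6923, 1.0000, 2.5385).
‖u_2‖ = 3.2106, so q_2 = (0.5271, 0.3115, 0.7907).
q_1·v_3 = (-0.8321)·2 + 0.0000·4 + 0.5547·(-2) = -2.7735; q_2·v_3 = 0.5271·2 + 0.3115·4 + 0.7907·(-2) = 0.7188.
u_3 = v_3 + 2.7735·q_1 − 0.7188·q_2 = (-0.6866, 3.7761, -1.0299).
r_{33} = ‖u_3‖ = 3.9738.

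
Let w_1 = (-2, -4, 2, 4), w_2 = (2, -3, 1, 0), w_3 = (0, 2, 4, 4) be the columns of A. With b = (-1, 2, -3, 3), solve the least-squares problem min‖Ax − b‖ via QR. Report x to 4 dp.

x = (0.2740, -0.9908, -0.0657)

q_1 = w_1/‖w_1‖ = (-2, -4, 2, 4)/6.3246 = (-0.3162, -0.6325, 0.3162, 0.6325).
r_{12} = q_1·w_2 = 1.5811.
u_2 = w_2 − 1.5811·q_1 = (2.5000, -2.0000, 0.5000, -1.0000).
‖u_2‖ = 3.3912, so q_2 = (0.7372, -0.5898, 0.1474, -0.2949).
r_{13} = q_1·w_3 = 2.5298; r_{23} = q_2·w_3 = -1.7693.
u_3 = w_3 − 2.5298·q_1 + 1.7693·q_2 = (2.1043, 2.5565, 3.4609, 1.8783).
‖u_3‖ = 5.1449, so q_3 = (0.4090, 0.4969, 0.6727, 0.3651).
Qᵀb = (0.0000, -3.2437, -0.3380).
Back-substitute: x_3 = -0.3380/5.1449 = -0.0657.
x_2 = (-3.2437 + 1.7693·(-0.0657))/3.3912 = -0.9908.
x_1 = (0.0000 − 1.5811·(-0.9908) − 2.5298·(-0.0657))/6.3246 = 0.2740.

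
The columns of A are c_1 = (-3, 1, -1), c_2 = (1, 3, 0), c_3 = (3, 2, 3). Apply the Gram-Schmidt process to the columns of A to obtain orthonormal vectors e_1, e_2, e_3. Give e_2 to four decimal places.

c_1 = (-3, 1, -1); ‖c_1‖ = 3.3166, so e_1 = (-0.9045, 0.3015, -0.3015).
e_1·c_2 = (-0.9045)·1 + 0.3015·3 + (-0.3015)·0 = 0.0000.
u_2 = c_2 + 0.0000·e_1 = (1.0000, 3.0000, 0.0000).
‖u_2‖ = 3.1623, so e_2 = (0.3162, 0.9487, 0.0000).

e_2 = (0.3162, 0.9487, 0.0000)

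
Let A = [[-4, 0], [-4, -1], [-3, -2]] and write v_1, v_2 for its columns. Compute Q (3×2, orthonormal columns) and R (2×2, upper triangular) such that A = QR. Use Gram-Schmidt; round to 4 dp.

Q = [[-0.6247, 0.6096], [-0.6247, -0.0152], [-0.4685, -0.7925]], R = [[6.4031, 1.5617], [0.0000, 1.6003]]

e_1 = v_1/‖v_1‖ = (-4, -4, -3)/6.4031 = (-0.6247, -0.6247, -0.4685).
r_{12} = e_1·v_2 = 1.5617.
u_2 = v_2 − 1.5617·e_1 = (0.9756, -0.0244, -1.2683).
‖u_2‖ = 1.6003, so e_2 = (0.6096, -0.0152, -0.7925).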